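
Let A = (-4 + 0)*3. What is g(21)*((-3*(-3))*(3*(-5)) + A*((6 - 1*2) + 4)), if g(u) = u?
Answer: -4851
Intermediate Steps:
A = -12 (A = -4*3 = -12)
g(21)*((-3*(-3))*(3*(-5)) + A*((6 - 1*2) + 4)) = 21*((-3*(-3))*(3*(-5)) - 12*((6 - 1*2) + 4)) = 21*(9*(-15) - 12*((6 - 2) + 4)) = 21*(-135 - 12*(4 + 4)) = 21*(-135 - 12*8) = 21*(-135 - 96) = 21*(-231) = -4851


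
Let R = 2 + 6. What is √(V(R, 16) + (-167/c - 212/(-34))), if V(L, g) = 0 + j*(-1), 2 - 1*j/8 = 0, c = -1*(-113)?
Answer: I*√41487837/1921 ≈ 3.353*I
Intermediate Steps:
c = 113
j = 16 (j = 16 - 8*0 = 16 + 0 = 16)
R = 8
V(L, g) = -16 (V(L, g) = 0 + 16*(-1) = 0 - 16 = -16)
√(V(R, 16) + (-167/c - 212/(-34))) = √(-16 + (-167/113 - 212/(-34))) = √(-16 + (-167*1/113 - 212*(-1/34))) = √(-16 + (-167/113 + 106/17)) = √(-16 + 9139/1921) = √(-21597/1921) = I*√41487837/1921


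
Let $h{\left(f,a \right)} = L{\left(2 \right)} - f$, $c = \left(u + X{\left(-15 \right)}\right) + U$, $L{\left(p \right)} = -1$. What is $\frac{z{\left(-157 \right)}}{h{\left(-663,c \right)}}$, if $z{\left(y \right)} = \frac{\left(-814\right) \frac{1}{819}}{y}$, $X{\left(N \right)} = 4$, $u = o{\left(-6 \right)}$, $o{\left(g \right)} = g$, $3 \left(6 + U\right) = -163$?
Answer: $\frac{407}{42560973} \approx 9.5627 \cdot 10^{-6}$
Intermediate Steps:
$U = - \frac{181}{3}$ ($U = -6 + \frac{1}{3} \left(-163\right) = -6 - \frac{163}{3} = - \frac{181}{3} \approx -60.333$)
$u = -6$
$c = - \frac{187}{3}$ ($c = \left(-6 + 4\right) - \frac{181}{3} = -2 - \frac{181}{3} = - \frac{187}{3} \approx -62.333$)
$z{\left(y \right)} = - \frac{814}{819 y}$ ($z{\left(y \right)} = \frac{\left(-814\right) \frac{1}{819}}{y} = - \frac{814}{819 y}$)
$h{\left(f,a \right)} = -1 - f$
$\frac{z{\left(-157 \right)}}{h{\left(-663,c \right)}} = \frac{\left(- \frac{814}{819}\right) \frac{1}{-157}}{-1 - -663} = \frac{\left(- \frac{814}{819}\right) \left(- \frac{1}{157}\right)}{-1 + 663} = \frac{814}{128583 \cdot 662} = \frac{814}{128583} \cdot \frac{1}{662} = \frac{407}{42560973}$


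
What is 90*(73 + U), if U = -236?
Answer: -14670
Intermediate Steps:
90*(73 + U) = 90*(73 - 236) = 90*(-163) = -14670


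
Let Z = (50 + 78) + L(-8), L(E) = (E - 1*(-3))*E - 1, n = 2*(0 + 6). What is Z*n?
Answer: 2004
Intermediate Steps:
n = 12 (n = 2*6 = 12)
L(E) = -1 + E*(3 + E) (L(E) = (E + 3)*E - 1 = (3 + E)*E - 1 = E*(3 + E) - 1 = -1 + E*(3 + E))
Z = 167 (Z = (50 + 78) + (-1 + (-8)² + 3*(-8)) = 128 + (-1 + 64 - 24) = 128 + 39 = 167)
Z*n = 167*12 = 2004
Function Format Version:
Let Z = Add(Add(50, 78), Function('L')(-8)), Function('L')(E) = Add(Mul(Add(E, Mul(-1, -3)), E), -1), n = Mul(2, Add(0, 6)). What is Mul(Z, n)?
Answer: 2004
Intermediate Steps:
n = 12 (n = Mul(2, 6) = 12)
Function('L')(E) = Add(-1, Mul(E, Add(3, E))) (Function('L')(E) = Add(Mul(Add(E, 3), E), -1) = Add(Mul(Add(3, E), E), -1) = Add(Mul(E, Add(3, E)), -1) = Add(-1, Mul(E, Add(3, E))))
Z = 167 (Z = Add(Add(50, 78), Add(-1, Pow(-8, 2), Mul(3, -8))) = Add(128, Add(-1, 64, -24)) = Add(128, 39) = 167)
Mul(Z, n) = Mul(167, 12) = 2004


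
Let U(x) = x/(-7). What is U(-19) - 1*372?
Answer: -2585/7 ≈ -369.29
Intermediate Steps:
U(x) = -x/7 (U(x) = x*(-⅐) = -x/7)
U(-19) - 1*372 = -⅐*(-19) - 1*372 = 19/7 - 372 = -2585/7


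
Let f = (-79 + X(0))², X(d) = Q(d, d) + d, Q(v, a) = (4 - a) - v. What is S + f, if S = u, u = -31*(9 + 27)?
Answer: 4509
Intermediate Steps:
Q(v, a) = 4 - a - v
X(d) = 4 - d (X(d) = (4 - d - d) + d = (4 - 2*d) + d = 4 - d)
u = -1116 (u = -31*36 = -1116)
S = -1116
f = 5625 (f = (-79 + (4 - 1*0))² = (-79 + (4 + 0))² = (-79 + 4)² = (-75)² = 5625)
S + f = -1116 + 5625 = 4509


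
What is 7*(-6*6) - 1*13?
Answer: -265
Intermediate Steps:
7*(-6*6) - 1*13 = 7*(-36) - 13 = -252 - 13 = -265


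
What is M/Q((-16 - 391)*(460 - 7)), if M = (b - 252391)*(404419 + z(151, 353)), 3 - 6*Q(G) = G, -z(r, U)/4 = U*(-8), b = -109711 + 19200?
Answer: -142549504930/30729 ≈ -4.6389e+6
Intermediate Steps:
b = -90511
z(r, U) = 32*U (z(r, U) = -4*U*(-8) = -(-32)*U = 32*U)
Q(G) = ½ - G/6
M = -142549504930 (M = (-90511 - 252391)*(404419 + 32*353) = -342902*(404419 + 11296) = -342902*415715 = -142549504930)
M/Q((-16 - 391)*(460 - 7)) = -142549504930/(½ - (-16 - 391)*(460 - 7)/6) = -142549504930/(½ - (-407)*453/6) = -142549504930/(½ - ⅙*(-184371)) = -142549504930/(½ + 61457/2) = -142549504930/30729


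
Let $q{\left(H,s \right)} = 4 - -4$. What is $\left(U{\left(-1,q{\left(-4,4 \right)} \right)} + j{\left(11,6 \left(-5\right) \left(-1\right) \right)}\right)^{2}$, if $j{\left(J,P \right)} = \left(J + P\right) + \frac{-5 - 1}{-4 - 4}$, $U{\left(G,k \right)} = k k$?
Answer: $\frac{178929}{16} \approx 11183.0$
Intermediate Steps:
$q{\left(H,s \right)} = 8$ ($q{\left(H,s \right)} = 4 + 4 = 8$)
$U{\left(G,k \right)} = k^{2}$
$j{\left(J,P \right)} = \frac{3}{4} + J + P$ ($j{\left(J,P \right)} = \left(J + P\right) - \frac{6}{-8} = \left(J + P\right) - - \frac{3}{4} = \left(J + P\right) + \frac{3}{4} = \frac{3}{4} + J + P$)
$\left(U{\left(-1,q{\left(-4,4 \right)} \right)} + j{\left(11,6 \left(-5\right) \left(-1\right) \right)}\right)^{2} = \left(8^{2} + \left(\frac{3}{4} + 11 + 6 \left(-5\right) \left(-1\right)\right)\right)^{2} = \left(64 + \left(\frac{3}{4} + 11 - -30\right)\right)^{2} = \left(64 + \left(\frac{3}{4} + 11 + 30\right)\right)^{2} = \left(64 + \frac{167}{4}\right)^{2} = \left(\frac{423}{4}\right)^{2} = \frac{178929}{16}$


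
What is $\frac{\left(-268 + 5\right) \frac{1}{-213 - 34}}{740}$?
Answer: $\frac{263}{182780} \approx 0.0014389$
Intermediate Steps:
$\frac{\left(-268 + 5\right) \frac{1}{-213 - 34}}{740} = - \frac{263}{-247} \cdot \frac{1}{740} = \left(-263\right) \left(- \frac{1}{247}\right) \frac{1}{740} = \frac{263}{247} \cdot \frac{1}{740} = \frac{263}{182780}$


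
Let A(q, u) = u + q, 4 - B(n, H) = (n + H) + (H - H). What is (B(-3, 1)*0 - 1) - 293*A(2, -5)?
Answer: 878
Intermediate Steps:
B(n, H) = 4 - H - n (B(n, H) = 4 - ((n + H) + (H - H)) = 4 - ((H + n) + 0) = 4 - (H + n) = 4 + (-H - n) = 4 - H - n)
A(q, u) = q + u
(B(-3, 1)*0 - 1) - 293*A(2, -5) = ((4 - 1*1 - 1*(-3))*0 - 1) - 293*(2 - 5) = ((4 - 1 + 3)*0 - 1) - 293*(-3) = (6*0 - 1) + 879 = (0 - 1) + 879 = -1 + 879 = 878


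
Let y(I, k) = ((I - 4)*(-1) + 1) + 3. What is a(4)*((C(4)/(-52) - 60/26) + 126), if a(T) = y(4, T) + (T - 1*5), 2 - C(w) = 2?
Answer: 4824/13 ≈ 371.08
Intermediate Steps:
y(I, k) = 8 - I (y(I, k) = ((-4 + I)*(-1) + 1) + 3 = ((4 - I) + 1) + 3 = (5 - I) + 3 = 8 - I)
C(w) = 0 (C(w) = 2 - 1*2 = 2 - 2 = 0)
a(T) = -1 + T (a(T) = (8 - 1*4) + (T - 1*5) = (8 - 4) + (T - 5) = 4 + (-5 + T) = -1 + T)
a(4)*((C(4)/(-52) - 60/26) + 126) = (-1 + 4)*((0/(-52) - 60/26) + 126) = 3*((0*(-1/52) - 60*1/26) + 126) = 3*((0 - 30/13) + 126) = 3*(-30/13 + 126) = 3*(1608/13) = 4824/13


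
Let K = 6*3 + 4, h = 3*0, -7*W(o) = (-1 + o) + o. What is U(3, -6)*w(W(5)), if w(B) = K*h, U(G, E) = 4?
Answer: 0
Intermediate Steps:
W(o) = ⅐ - 2*o/7 (W(o) = -((-1 + o) + o)/7 = -(-1 + 2*o)/7 = ⅐ - 2*o/7)
h = 0
K = 22 (K = 18 + 4 = 22)
w(B) = 0 (w(B) = 22*0 = 0)
U(3, -6)*w(W(5)) = 4*0 = 0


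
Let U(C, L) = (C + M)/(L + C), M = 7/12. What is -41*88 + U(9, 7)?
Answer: -692621/192 ≈ -3607.4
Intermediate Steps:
M = 7/12 (M = 7*(1/12) = 7/12 ≈ 0.58333)
U(C, L) = (7/12 + C)/(C + L) (U(C, L) = (C + 7/12)/(L + C) = (7/12 + C)/(C + L))
-41*88 + U(9, 7) = -41*88 + (7/12 + 9)/(9 + 7) = -3608 + (115/12)/16 = -3608 + (1/16)*(115/12) = -3608 + 115/192 = -692621/192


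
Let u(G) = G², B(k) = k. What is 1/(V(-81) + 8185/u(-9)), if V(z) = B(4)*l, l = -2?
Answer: 81/7537 ≈ 0.010747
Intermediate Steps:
V(z) = -8 (V(z) = 4*(-2) = -8)
1/(V(-81) + 8185/u(-9)) = 1/(-8 + 8185/((-9)²)) = 1/(-8 + 8185/81) = 1/(7537/81) = 81/7537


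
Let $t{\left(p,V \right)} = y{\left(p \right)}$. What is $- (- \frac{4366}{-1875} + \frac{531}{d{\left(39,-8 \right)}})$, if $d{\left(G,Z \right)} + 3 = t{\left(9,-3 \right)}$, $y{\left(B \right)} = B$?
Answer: $- \frac{340607}{3750} \approx -90.828$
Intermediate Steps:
$t{\left(p,V \right)} = p$
$d{\left(G,Z \right)} = 6$ ($d{\left(G,Z \right)} = -3 + 9 = 6$)
$- (- \frac{4366}{-1875} + \frac{531}{d{\left(39,-8 \right)}}) = - (- \frac{4366}{-1875} + \frac{531}{6}) = - (\left(-4366\right) \left(- \frac{1}{1875}\right) + 531 \cdot \frac{1}{6}) = - (\frac{4366}{1875} + \frac{177}{2}) = \left(-1\right) \frac{340607}{3750} = - \frac{340607}{3750}$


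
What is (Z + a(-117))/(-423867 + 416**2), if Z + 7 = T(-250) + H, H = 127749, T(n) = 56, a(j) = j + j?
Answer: -127564/250811 ≈ -0.50861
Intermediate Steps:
a(j) = 2*j
Z = 127798 (Z = -7 + (56 + 127749) = -7 + 127805 = 127798)
(Z + a(-117))/(-423867 + 416**2) = (127798 + 2*(-117))/(-423867 + 416**2) = (127798 - 234)/(-423867 + 173056) = 127564/(-250811) = 127564*(-1/250811) = -127564/250811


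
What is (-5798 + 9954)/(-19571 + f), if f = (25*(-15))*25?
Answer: -2078/14473 ≈ -0.14358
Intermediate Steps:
f = -9375 (f = -375*25 = -9375)
(-5798 + 9954)/(-19571 + f) = (-5798 + 9954)/(-19571 - 9375) = 4156/(-28946) = 4156*(-1/28946) = -2078/14473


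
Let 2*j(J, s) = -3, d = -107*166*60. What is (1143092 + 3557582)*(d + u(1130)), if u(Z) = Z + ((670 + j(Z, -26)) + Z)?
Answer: -4995836371471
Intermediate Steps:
d = -1065720 (d = -17762*60 = -1065720)
j(J, s) = -3/2 (j(J, s) = (½)*(-3) = -3/2)
u(Z) = 1337/2 + 2*Z (u(Z) = Z + ((670 - 3/2) + Z) = Z + (1337/2 + Z) = 1337/2 + 2*Z)
(1143092 + 3557582)*(d + u(1130)) = (1143092 + 3557582)*(-1065720 + (1337/2 + 2*1130)) = 4700674*(-1065720 + (1337/2 + 2260)) = 4700674*(-1065720 + 5857/2) = 4700674*(-2125583/2) = -4995836371471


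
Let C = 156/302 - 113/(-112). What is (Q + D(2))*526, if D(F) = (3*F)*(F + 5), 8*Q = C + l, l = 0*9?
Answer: 1501264753/67648 ≈ 22192.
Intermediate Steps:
l = 0
C = 25799/16912 (C = 156*(1/302) - 113*(-1/112) = 78/151 + 113/112 = 25799/16912 ≈ 1.5255)
Q = 25799/135296 (Q = (25799/16912 + 0)/8 = (1/8)*(25799/16912) = 25799/135296 ≈ 0.19069)
D(F) = 3*F*(5 + F) (D(F) = (3*F)*(5 + F) = 3*F*(5 + F))
(Q + D(2))*526 = (25799/135296 + 3*2*(5 + 2))*526 = (25799/135296 + 3*2*7)*526 = (25799/135296 + 42)*526 = (5708231/135296)*526 = 1501264753/67648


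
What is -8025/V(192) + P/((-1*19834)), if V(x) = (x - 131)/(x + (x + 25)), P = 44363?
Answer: -65102356793/1209874 ≈ -53809.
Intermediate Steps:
V(x) = (-131 + x)/(25 + 2*x) (V(x) = (-131 + x)/(x + (25 + x)) = (-131 + x)/(25 + 2*x))
-8025/V(192) + P/((-1*19834)) = -8025*(25 + 2*192)/(-131 + 192) + 44363/((-1*19834)) = -8025/(61/(25 + 384)) + 44363/(-19834) = -8025/(61/409) + 44363*(-1/19834) = -8025/((1/409)*61) - 44363/19834 = -8025/61/409 - 44363/19834 = -8025*409/61 - 44363/19834 = -3282225/61 - 44363/19834 = -65102356793/1209874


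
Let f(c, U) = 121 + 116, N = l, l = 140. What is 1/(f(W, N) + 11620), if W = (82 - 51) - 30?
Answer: 1/11857 ≈ 8.4338e-5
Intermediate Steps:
N = 140
W = 1 (W = 31 - 30 = 1)
f(c, U) = 237
1/(f(W, N) + 11620) = 1/(237 + 11620) = 1/11857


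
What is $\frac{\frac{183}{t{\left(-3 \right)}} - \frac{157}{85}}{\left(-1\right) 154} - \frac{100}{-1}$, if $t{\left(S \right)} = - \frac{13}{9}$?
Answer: $\frac{8579518}{85085} \approx 100.83$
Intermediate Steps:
$t{\left(S \right)} = - \frac{13}{9}$ ($t{\left(S \right)} = \left(-13\right) \frac{1}{9} = - \frac{13}{9}$)
$\frac{\frac{183}{t{\left(-3 \right)}} - \frac{157}{85}}{\left(-1\right) 154} - \frac{100}{-1} = \frac{\frac{183}{- \frac{13}{9}} - \frac{157}{85}}{\left(-1\right) 154} - \frac{100}{-1} = \frac{183 \left(- \frac{9}{13}\right) - \frac{157}{85}}{-154} - -100 = \left(- \frac{1647}{13} - \frac{157}{85}\right) \left(- \frac{1}{154}\right) + 100 = \left(- \frac{142036}{1105}\right) \left(- \frac{1}{154}\right) + 100 = \frac{71018}{85085} + 100 = \frac{8579518}{85085}$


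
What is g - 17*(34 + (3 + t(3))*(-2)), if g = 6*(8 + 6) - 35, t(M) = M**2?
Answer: -121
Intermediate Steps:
g = 49 (g = 6*14 - 35 = 84 - 35 = 49)
g - 17*(34 + (3 + t(3))*(-2)) = 49 - 17*(34 + (3 + 3**2)*(-2)) = 49 - 17*(34 + (3 + 9)*(-2)) = 49 - 17*(34 + 12*(-2)) = 49 - 17*(34 - 24) = 49 - 17*10 = 49 - 1*170 = 49 - 170 = -121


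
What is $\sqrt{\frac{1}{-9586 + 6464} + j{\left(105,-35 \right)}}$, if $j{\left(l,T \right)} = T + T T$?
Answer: $\frac{\sqrt{11598788838}}{3122} \approx 34.496$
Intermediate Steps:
$j{\left(l,T \right)} = T + T^{2}$
$\sqrt{\frac{1}{-9586 + 6464} + j{\left(105,-35 \right)}} = \sqrt{\frac{1}{-9586 + 6464} - 35 \left(1 - 35\right)} = \sqrt{\frac{1}{-3122} - -1190} = \sqrt{- \frac{1}{3122} + 1190} = \sqrt{\frac{3715179}{3122}} = \frac{\sqrt{11598788838}}{3122}$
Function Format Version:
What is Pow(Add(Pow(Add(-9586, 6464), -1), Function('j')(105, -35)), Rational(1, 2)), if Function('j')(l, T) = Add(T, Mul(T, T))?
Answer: Mul(Rational(1, 3122), Pow(11598788838, Rational(1, 2))) ≈ 34.496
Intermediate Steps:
Function('j')(l, T) = Add(T, Pow(T, 2))
Pow(Add(Pow(Add(-9586, 6464), -1), Function('j')(105, -35)), Rational(1, 2)) = Pow(Add(Pow(Add(-9586, 6464), -1), Mul(-35, Add(1, -35))), Rational(1, 2)) = Pow(Add(Pow(-3122, -1), Mul(-35, -34)), Rational(1, 2)) = Pow(Add(Rational(-1, 3122), 1190), Rational(1, 2)) = Pow(Rational(3715179, 3122), Rational(1, 2)) = Mul(Rational(1, 3122), Pow(11598788838, Rational(1, 2)))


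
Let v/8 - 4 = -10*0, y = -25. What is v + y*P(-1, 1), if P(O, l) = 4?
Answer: -68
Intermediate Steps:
v = 32 (v = 32 + 8*(-10*0) = 32 + 8*0 = 32 + 0 = 32)
v + y*P(-1, 1) = 32 - 25*4 = 32 - 100 = -68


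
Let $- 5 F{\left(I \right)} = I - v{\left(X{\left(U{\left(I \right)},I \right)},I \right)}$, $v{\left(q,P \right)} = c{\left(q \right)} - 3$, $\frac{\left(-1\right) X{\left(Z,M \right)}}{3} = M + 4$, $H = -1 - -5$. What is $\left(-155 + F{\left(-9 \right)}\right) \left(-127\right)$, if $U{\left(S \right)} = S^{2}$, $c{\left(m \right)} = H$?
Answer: $19431$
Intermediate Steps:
$H = 4$ ($H = -1 + 5 = 4$)
$c{\left(m \right)} = 4$
$X{\left(Z,M \right)} = -12 - 3 M$ ($X{\left(Z,M \right)} = - 3 \left(M + 4\right) = - 3 \left(4 + M\right) = -12 - 3 M$)
$v{\left(q,P \right)} = 1$ ($v{\left(q,P \right)} = 4 - 3 = 1$)
$F{\left(I \right)} = \frac{1}{5} - \frac{I}{5}$ ($F{\left(I \right)} = - \frac{I - 1}{5} = - \frac{-1 + I}{5} = \frac{1}{5} - \frac{I}{5}$)
$\left(-155 + F{\left(-9 \right)}\right) \left(-127\right) = \left(-155 + \left(\frac{1}{5} - - \frac{9}{5}\right)\right) \left(-127\right) = \left(-155 + \left(\frac{1}{5} + \frac{9}{5}\right)\right) \left(-127\right) = \left(-155 + 2\right) \left(-127\right) = \left(-153\right) \left(-127\right) = 19431$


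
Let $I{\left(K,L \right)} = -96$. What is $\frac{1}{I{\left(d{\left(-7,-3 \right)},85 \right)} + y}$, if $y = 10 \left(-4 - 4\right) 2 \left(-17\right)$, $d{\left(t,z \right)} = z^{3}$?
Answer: $\frac{1}{2624} \approx 0.0003811$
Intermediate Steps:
$y = 2720$ ($y = 10 \left(\left(-8\right) 2\right) \left(-17\right) = 10 \left(-16\right) \left(-17\right) = \left(-160\right) \left(-17\right) = 2720$)
$\frac{1}{I{\left(d{\left(-7,-3 \right)},85 \right)} + y} = \frac{1}{-96 + 2720} = \frac{1}{2624}$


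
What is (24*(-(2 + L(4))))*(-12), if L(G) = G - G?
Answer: 576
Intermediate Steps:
L(G) = 0
(24*(-(2 + L(4))))*(-12) = (24*(-(2 + 0)))*(-12) = (24*(-1*2))*(-12) = (24*(-2))*(-12) = -48*(-12) = 576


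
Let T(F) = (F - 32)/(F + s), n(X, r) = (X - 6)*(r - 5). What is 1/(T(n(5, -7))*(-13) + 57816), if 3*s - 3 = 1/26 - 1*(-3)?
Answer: 1093/63213168 ≈ 1.7291e-5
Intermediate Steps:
s = 157/78 (s = 1 + (1/26 - 1*(-3))/3 = 1 + (1/26 + 3)/3 = 1 + (⅓)*(79/26) = 1 + 79/78 = 157/78 ≈ 2.0128)
n(X, r) = (-6 + X)*(-5 + r)
T(F) = (-32 + F)/(157/78 + F) (T(F) = (F - 32)/(F + 157/78) = (-32 + F)/(157/78 + F))
1/(T(n(5, -7))*(-13) + 57816) = 1/((78*(-32 + (30 - 6*(-7) - 5*5 + 5*(-7)))/(157 + 78*(30 - 6*(-7) - 5*5 + 5*(-7))))*(-13) + 57816) = 1/((78*(-32 + (30 + 42 - 25 - 35))/(157 + 78*(30 + 42 - 25 - 35)))*(-13) + 57816) = 1/((78*(-32 + 12)/(157 + 78*12))*(-13) + 57816) = 1/((78*(-20)/(157 + 936))*(-13) + 57816) = 1/((78*(-20)/1093)*(-13) + 57816) = 1/((78*(1/1093)*(-20))*(-13) + 57816) = 1/(-1560/1093*(-13) + 57816) = 1/(20280/1093 + 57816) = 1/(63213168/1093) = 1093/63213168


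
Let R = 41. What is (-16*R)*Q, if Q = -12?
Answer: 7872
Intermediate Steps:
(-16*R)*Q = -16*41*(-12) = -656*(-12) = 7872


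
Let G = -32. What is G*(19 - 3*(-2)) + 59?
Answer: -741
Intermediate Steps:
G*(19 - 3*(-2)) + 59 = -32*(19 - 3*(-2)) + 59 = -32*(19 - 1*(-6)) + 59 = -32*(19 + 6) + 59 = -32*25 + 59 = -800 + 59 = -741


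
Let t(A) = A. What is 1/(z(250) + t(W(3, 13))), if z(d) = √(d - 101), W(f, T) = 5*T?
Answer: 65/4076 - √149/4076 ≈ 0.012952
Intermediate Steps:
z(d) = √(-101 + d)
1/(z(250) + t(W(3, 13))) = 1/(√(-101 + 250) + 5*13) = 1/(√149 + 65) = 1/(65 + √149)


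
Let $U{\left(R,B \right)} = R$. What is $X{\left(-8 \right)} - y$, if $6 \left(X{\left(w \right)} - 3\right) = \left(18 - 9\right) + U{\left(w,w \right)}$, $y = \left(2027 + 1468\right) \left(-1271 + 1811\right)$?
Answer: $- \frac{11323781}{6} \approx -1.8873 \cdot 10^{6}$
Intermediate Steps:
$y = 1887300$ ($y = 3495 \cdot 540 = 1887300$)
$X{\left(w \right)} = \frac{9}{2} + \frac{w}{6}$ ($X{\left(w \right)} = 3 + \frac{\left(18 - 9\right) + w}{6} = 3 + \frac{9 + w}{6} = 3 + \left(\frac{3}{2} + \frac{w}{6}\right) = \frac{9}{2} + \frac{w}{6}$)
$X{\left(-8 \right)} - y = \left(\frac{9}{2} + \frac{1}{6} \left(-8\right)\right) - 1887300 = \left(\frac{9}{2} - \frac{4}{3}\right) - 1887300 = \frac{19}{6} - 1887300 = - \frac{11323781}{6}$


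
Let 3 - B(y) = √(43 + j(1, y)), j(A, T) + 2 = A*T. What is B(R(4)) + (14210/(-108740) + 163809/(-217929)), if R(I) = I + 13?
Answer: 1672781221/789919982 - √58 ≈ -5.4981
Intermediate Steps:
R(I) = 13 + I
j(A, T) = -2 + A*T
B(y) = 3 - √(41 + y) (B(y) = 3 - √(43 + (-2 + 1*y)) = 3 - √(43 + (-2 + y)) = 3 - √(41 + y))
B(R(4)) + (14210/(-108740) + 163809/(-217929)) = (3 - √(41 + (13 + 4))) + (14210/(-108740) + 163809/(-217929)) = (3 - √(41 + 17)) + (14210*(-1/108740) + 163809*(-1/217929)) = (3 - √58) + (-1421/10874 - 54603/72643) = (3 - √58) - 696978725/789919982 = 1672781221/789919982 - √58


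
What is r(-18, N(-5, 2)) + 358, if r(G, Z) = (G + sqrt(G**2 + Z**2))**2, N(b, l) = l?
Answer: 1010 - 72*sqrt(82) ≈ 358.01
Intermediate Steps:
r(-18, N(-5, 2)) + 358 = (-18 + sqrt((-18)**2 + 2**2))**2 + 358 = (-18 + sqrt(324 + 4))**2 + 358 = (-18 + sqrt(328))**2 + 358 = (-18 + 2*sqrt(82))**2 + 358 = 358 + (-18 + 2*sqrt(82))**2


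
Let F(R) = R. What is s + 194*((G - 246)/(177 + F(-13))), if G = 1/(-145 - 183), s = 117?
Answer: -4680001/26896 ≈ -174.00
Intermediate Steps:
G = -1/328 (G = 1/(-328) = -1/328 ≈ -0.0030488)
s + 194*((G - 246)/(177 + F(-13))) = 117 + 194*((-1/328 - 246)/(177 - 13)) = 117 + 194*(-80689/328/164) = 117 + 194*(-80689/328*1/164) = 117 + 194*(-80689/53792) = 117 - 7826833/26896 = -4680001/26896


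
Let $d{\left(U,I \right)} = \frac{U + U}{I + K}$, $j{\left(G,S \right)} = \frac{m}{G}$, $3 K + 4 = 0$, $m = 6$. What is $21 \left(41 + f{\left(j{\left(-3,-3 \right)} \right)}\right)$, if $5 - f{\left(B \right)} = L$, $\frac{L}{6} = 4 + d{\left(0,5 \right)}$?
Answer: $462$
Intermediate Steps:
$K = - \frac{4}{3}$ ($K = - \frac{4}{3} + \frac{1}{3} \cdot 0 = - \frac{4}{3} + 0 = - \frac{4}{3} \approx -1.3333$)
$j{\left(G,S \right)} = \frac{6}{G}$
$d{\left(U,I \right)} = \frac{2 U}{- \frac{4}{3} + I}$ ($d{\left(U,I \right)} = \frac{U + U}{I - \frac{4}{3}} = \frac{2 U}{- \frac{4}{3} + I}$)
$L = 24$ ($L = 6 \left(4 + 6 \cdot 0 \frac{1}{-4 + 3 \cdot 5}\right) = 6 \left(4 + 6 \cdot 0 \frac{1}{-4 + 15}\right) = 6 \left(4 + 6 \cdot 0 \cdot \frac{1}{11}\right) = 6 \left(4 + 0\right) = 6 \cdot 4 = 24$)
$f{\left(B \right)} = -19$ ($f{\left(B \right)} = 5 - 24 = -19$)
$21 \left(41 + f{\left(j{\left(-3,-3 \right)} \right)}\right) = 21 \left(41 - 19\right) = 21 \cdot 22 = 462$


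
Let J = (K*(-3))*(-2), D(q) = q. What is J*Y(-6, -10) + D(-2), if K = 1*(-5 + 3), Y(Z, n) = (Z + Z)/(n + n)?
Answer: -46/5 ≈ -9.2000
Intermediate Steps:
Y(Z, n) = Z/n (Y(Z, n) = (2*Z)/((2*n)) = (2*Z)*(1/(2*n)) = Z/n)
K = -2 (K = 1*(-2) = -2)
J = -12 (J = -2*(-3)*(-2) = 6*(-2) = -12)
J*Y(-6, -10) + D(-2) = -(-72)/(-10) - 2 = -(-72)*(-1)/10 - 2 = -12*3/5 - 2 = -36/5 - 2 = -46/5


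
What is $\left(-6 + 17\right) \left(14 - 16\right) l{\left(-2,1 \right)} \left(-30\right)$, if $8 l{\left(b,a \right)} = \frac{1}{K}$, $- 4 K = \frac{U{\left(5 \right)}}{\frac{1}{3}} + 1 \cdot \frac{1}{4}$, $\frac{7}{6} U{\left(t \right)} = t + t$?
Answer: $- \frac{9240}{727} \approx -12.71$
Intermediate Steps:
$U{\left(t \right)} = \frac{12 t}{7}$ ($U{\left(t \right)} = \frac{6 \left(t + t\right)}{7} = \frac{6 \cdot 2 t}{7} = \frac{12 t}{7}$)
$K = - \frac{727}{112}$ ($K = - \frac{\frac{\frac{12}{7} \cdot 5}{\frac{1}{3}} + 1 \cdot \frac{1}{4}}{4} = - \frac{\frac{60 \frac{1}{\frac{1}{3}}}{7} + 1 \cdot \frac{1}{4}}{4} = - \frac{\frac{60}{7} \cdot 3 + \frac{1}{4}}{4} = - \frac{\frac{180}{7} + \frac{1}{4}}{4} = \left(- \frac{1}{4}\right) \frac{727}{28} = - \frac{727}{112} \approx -6.4911$)
$l{\left(b,a \right)} = - \frac{14}{727}$ ($l{\left(b,a \right)} = \frac{1}{8 \left(- \frac{727}{112}\right)} = \frac{1}{8} \left(- \frac{112}{727}\right) = - \frac{14}{727}$)
$\left(-6 + 17\right) \left(14 - 16\right) l{\left(-2,1 \right)} \left(-30\right) = \left(-6 + 17\right) \left(14 - 16\right) \left(- \frac{14}{727}\right) \left(-30\right) = 11 \left(-2\right) \left(- \frac{14}{727}\right) \left(-30\right) = \left(-22\right) \left(- \frac{14}{727}\right) \left(-30\right) = \frac{308}{727} \left(-30\right) = - \frac{9240}{727}$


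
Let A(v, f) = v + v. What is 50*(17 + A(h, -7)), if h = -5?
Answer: 350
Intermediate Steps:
A(v, f) = 2*v
50*(17 + A(h, -7)) = 50*(17 + 2*(-5)) = 50*(17 - 10) = 50*7 = 350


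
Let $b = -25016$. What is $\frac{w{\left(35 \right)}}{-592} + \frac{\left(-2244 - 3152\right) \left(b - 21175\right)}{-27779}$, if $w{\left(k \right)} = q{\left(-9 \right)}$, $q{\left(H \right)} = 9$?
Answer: $- \frac{147554258523}{16445168} \approx -8972.5$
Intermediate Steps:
$w{\left(k \right)} = 9$
$\frac{w{\left(35 \right)}}{-592} + \frac{\left(-2244 - 3152\right) \left(b - 21175\right)}{-27779} = \frac{9}{-592} + \frac{\left(-2244 - 3152\right) \left(-25016 - 21175\right)}{-27779} = 9 \left(- \frac{1}{592}\right) + \left(-5396\right) \left(-46191\right) \left(- \frac{1}{27779}\right) = - \frac{9}{592} + 249246636 \left(- \frac{1}{27779}\right) = - \frac{9}{592} - \frac{249246636}{27779} = - \frac{147554258523}{16445168}$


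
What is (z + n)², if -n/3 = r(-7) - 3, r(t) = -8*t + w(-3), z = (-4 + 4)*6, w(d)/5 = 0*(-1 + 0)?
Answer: 25281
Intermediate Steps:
w(d) = 0 (w(d) = 5*(0*(-1 + 0)) = 5*(0*(-1)) = 5*0 = 0)
z = 0 (z = 0*6 = 0)
r(t) = -8*t (r(t) = -8*t + 0 = -8*t)
n = -159 (n = -3*(-8*(-7) - 3) = -3*(56 - 3) = -3*53 = -159)
(z + n)² = (0 - 159)² = (-159)² = 25281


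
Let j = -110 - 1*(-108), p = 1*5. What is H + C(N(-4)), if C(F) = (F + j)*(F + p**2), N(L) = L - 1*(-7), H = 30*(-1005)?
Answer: -30122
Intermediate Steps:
H = -30150
p = 5
j = -2 (j = -110 + 108 = -2)
N(L) = 7 + L (N(L) = L + 7 = 7 + L)
C(F) = (-2 + F)*(25 + F) (C(F) = (F - 2)*(F + 5**2) = (-2 + F)*(F + 25) = (-2 + F)*(25 + F))
H + C(N(-4)) = -30150 + (-50 + (7 - 4)**2 + 23*(7 - 4)) = -30150 + (-50 + 3**2 + 23*3) = -30150 + (-50 + 9 + 69) = -30150 + 28 = -30122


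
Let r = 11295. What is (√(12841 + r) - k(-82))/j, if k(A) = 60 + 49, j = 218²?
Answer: -1/436 + √6034/23762 ≈ 0.00097546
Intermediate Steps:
j = 47524
k(A) = 109
(√(12841 + r) - k(-82))/j = (√(12841 + 11295) - 1*109)/47524 = (√24136 - 109)*(1/47524) = (2*√6034 - 109)*(1/47524) = (-109 + 2*√6034)*(1/47524) = -1/436 + √6034/23762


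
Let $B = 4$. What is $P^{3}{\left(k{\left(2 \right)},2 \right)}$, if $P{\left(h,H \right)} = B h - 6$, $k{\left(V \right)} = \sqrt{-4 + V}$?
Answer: $360 + 304 i \sqrt{2} \approx 360.0 + 429.92 i$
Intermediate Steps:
$P{\left(h,H \right)} = -6 + 4 h$ ($P{\left(h,H \right)} = 4 h - 6 = -6 + 4 h$)
$P^{3}{\left(k{\left(2 \right)},2 \right)} = \left(-6 + 4 \sqrt{-4 + 2}\right)^{3} = \left(-6 + 4 \sqrt{-2}\right)^{3} = \left(-6 + 4 i \sqrt{2}\right)^{3}$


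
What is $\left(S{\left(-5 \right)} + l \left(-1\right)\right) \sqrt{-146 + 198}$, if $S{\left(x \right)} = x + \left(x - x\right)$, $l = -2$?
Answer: $- 6 \sqrt{13} \approx -21.633$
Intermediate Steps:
$S{\left(x \right)} = x$ ($S{\left(x \right)} = x + 0 = x$)
$\left(S{\left(-5 \right)} + l \left(-1\right)\right) \sqrt{-146 + 198} = \left(-5 - -2\right) \sqrt{-146 + 198} = \left(-5 + 2\right) \sqrt{52} = - 3 \cdot 2 \sqrt{13} = - 6 \sqrt{13}$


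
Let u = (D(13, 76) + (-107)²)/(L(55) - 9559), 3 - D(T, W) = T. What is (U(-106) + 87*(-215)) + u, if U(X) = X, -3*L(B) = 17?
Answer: -539797151/28694 ≈ -18812.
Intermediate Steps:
L(B) = -17/3 (L(B) = -⅓*17 = -17/3)
D(T, W) = 3 - T
u = -34317/28694 (u = ((3 - 1*13) + (-107)²)/(-17/3 - 9559) = ((3 - 13) + 11449)/(-28694/3) = (-10 + 11449)*(-3/28694) = 11439*(-3/28694) = -34317/28694 ≈ -1.1960)
(U(-106) + 87*(-215)) + u = (-106 + 87*(-215)) - 34317/28694 = (-106 - 18705) - 34317/28694 = -18811 - 34317/28694 = -539797151/28694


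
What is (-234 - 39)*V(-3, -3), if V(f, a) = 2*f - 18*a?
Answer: -13104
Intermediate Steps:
V(f, a) = -18*a + 2*f
(-234 - 39)*V(-3, -3) = (-234 - 39)*(-18*(-3) + 2*(-3)) = -273*(54 - 6) = -273*48 = -13104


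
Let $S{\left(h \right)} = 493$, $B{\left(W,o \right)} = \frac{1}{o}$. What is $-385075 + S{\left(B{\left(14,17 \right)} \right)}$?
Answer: $-384582$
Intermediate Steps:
$-385075 + S{\left(B{\left(14,17 \right)} \right)} = -385075 + 493 = -384582$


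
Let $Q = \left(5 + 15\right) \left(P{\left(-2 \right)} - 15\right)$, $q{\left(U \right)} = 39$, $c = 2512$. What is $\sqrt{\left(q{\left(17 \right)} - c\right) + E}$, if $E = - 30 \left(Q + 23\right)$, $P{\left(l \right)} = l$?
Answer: $\sqrt{7037} \approx 83.887$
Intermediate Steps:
$Q = -340$ ($Q = \left(5 + 15\right) \left(-2 - 15\right) = 20 \left(-17\right) = -340$)
$E = 9510$ ($E = - 30 \left(-340 + 23\right) = \left(-30\right) \left(-317\right) = 9510$)
$\sqrt{\left(q{\left(17 \right)} - c\right) + E} = \sqrt{\left(39 - 2512\right) + 9510} = \sqrt{-2473 + 9510} = \sqrt{7037}$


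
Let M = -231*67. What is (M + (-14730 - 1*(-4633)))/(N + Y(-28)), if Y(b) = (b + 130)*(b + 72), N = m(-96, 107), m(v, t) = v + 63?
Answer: -25574/4455 ≈ -5.7405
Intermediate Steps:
m(v, t) = 63 + v
N = -33 (N = 63 - 96 = -33)
M = -15477
Y(b) = (72 + b)*(130 + b) (Y(b) = (130 + b)*(72 + b) = (72 + b)*(130 + b))
(M + (-14730 - 1*(-4633)))/(N + Y(-28)) = (-15477 + (-14730 - 1*(-4633)))/(-33 + (9360 + (-28)**2 + 202*(-28))) = (-15477 + (-14730 + 4633))/(-33 + (9360 + 784 - 5656)) = (-15477 - 10097)/(-33 + 4488) = -25574/4455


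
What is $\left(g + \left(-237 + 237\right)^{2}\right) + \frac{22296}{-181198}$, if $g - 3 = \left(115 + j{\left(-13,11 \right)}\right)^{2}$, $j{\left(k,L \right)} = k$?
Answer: $\frac{942852645}{90599} \approx 10407.0$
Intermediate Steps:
$g = 10407$ ($g = 3 + \left(115 - 13\right)^{2} = 3 + 102^{2} = 3 + 10404 = 10407$)
$\left(g + \left(-237 + 237\right)^{2}\right) + \frac{22296}{-181198} = \left(10407 + \left(-237 + 237\right)^{2}\right) + \frac{22296}{-181198} = \left(10407 + 0^{2}\right) + 22296 \left(- \frac{1}{181198}\right) = \left(10407 + 0\right) - \frac{11148}{90599} = 10407 - \frac{11148}{90599} = \frac{942852645}{90599}$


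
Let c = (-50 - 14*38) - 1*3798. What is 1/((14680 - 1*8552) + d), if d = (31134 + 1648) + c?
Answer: 1/34530 ≈ 2.8960e-5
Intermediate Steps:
c = -4380 (c = (-50 - 532) - 3798 = -582 - 3798 = -4380)
d = 28402 (d = (31134 + 1648) - 4380 = 32782 - 4380 = 28402)
1/((14680 - 1*8552) + d) = 1/((14680 - 1*8552) + 28402) = 1/((14680 - 8552) + 28402) = 1/(6128 + 28402) = 1/34530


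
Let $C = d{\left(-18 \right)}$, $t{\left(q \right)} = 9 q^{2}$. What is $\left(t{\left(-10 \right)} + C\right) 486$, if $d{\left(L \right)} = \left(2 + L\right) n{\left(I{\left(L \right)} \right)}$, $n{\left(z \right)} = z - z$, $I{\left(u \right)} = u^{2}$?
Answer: $437400$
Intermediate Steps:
$n{\left(z \right)} = 0$
$d{\left(L \right)} = 0$ ($d{\left(L \right)} = \left(2 + L\right) 0 = 0$)
$C = 0$
$\left(t{\left(-10 \right)} + C\right) 486 = \left(9 \left(-10\right)^{2} + 0\right) 486 = \left(9 \cdot 100 + 0\right) 486 = \left(900 + 0\right) 486 = 900 \cdot 486 = 437400$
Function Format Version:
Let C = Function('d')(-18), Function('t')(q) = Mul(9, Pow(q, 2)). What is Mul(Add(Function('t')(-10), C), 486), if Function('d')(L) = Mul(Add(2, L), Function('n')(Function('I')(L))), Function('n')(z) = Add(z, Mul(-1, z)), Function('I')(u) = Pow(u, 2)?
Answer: 437400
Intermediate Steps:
Function('n')(z) = 0
Function('d')(L) = 0 (Function('d')(L) = Mul(Add(2, L), 0) = 0)
C = 0
Mul(Add(Function('t')(-10), C), 486) = Mul(Add(Mul(9, Pow(-10, 2)), 0), 486) = Mul(Add(Mul(9, 100), 0), 486) = Mul(Add(900, 0), 486) = Mul(900, 486) = 437400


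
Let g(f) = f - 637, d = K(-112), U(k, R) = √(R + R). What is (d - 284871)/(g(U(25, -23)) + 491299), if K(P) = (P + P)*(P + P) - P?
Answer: -57550481973/120374599145 + 234583*I*√46/240749198290 ≈ -0.4781 + 6.6086e-6*I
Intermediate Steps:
U(k, R) = √2*√R (U(k, R) = √(2*R) = √2*√R)
K(P) = -P + 4*P² (K(P) = (2*P)*(2*P) - P = 4*P² - P = -P + 4*P²)
d = 50288 (d = -112*(-1 + 4*(-112)) = -112*(-1 - 448) = -112*(-449) = 50288)
g(f) = -637 + f
(d - 284871)/(g(U(25, -23)) + 491299) = (50288 - 284871)/((-637 + √2*√(-23)) + 491299) = -234583/((-637 + √2*(I*√23)) + 491299) = -234583/((-637 + I*√46) + 491299) = -234583/(490662 + I*√46)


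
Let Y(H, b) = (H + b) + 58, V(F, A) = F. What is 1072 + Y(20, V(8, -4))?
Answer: 1158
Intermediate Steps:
Y(H, b) = 58 + H + b
1072 + Y(20, V(8, -4)) = 1072 + (58 + 20 + 8) = 1072 + 86 = 1158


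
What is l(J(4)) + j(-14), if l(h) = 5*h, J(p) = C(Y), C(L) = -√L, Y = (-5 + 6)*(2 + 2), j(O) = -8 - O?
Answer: -4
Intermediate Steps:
Y = 4 (Y = 1*4 = 4)
J(p) = -2 (J(p) = -√4 = -1*2 = -2)
l(J(4)) + j(-14) = 5*(-2) + (-8 - 1*(-14)) = -10 + (-8 + 14) = -10 + 6 = -4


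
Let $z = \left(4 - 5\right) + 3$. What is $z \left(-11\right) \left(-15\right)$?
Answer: $330$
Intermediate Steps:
$z = 2$ ($z = -1 + 3 = 2$)
$z \left(-11\right) \left(-15\right) = 2 \left(-11\right) \left(-15\right) = \left(-22\right) \left(-15\right) = 330$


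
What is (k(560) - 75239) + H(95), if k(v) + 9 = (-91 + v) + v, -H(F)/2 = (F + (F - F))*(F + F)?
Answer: -110319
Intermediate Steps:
H(F) = -4*F² (H(F) = -2*(F + (F - F))*(F + F) = -2*(F + 0)*2*F = -2*F*2*F = -4*F²)
k(v) = -100 + 2*v (k(v) = -9 + ((-91 + v) + v) = -9 + (-91 + 2*v) = -100 + 2*v)
(k(560) - 75239) + H(95) = ((-100 + 2*560) - 75239) - 4*95² = ((-100 + 1120) - 75239) - 4*9025 = (1020 - 75239) - 36100 = -74219 - 36100 = -110319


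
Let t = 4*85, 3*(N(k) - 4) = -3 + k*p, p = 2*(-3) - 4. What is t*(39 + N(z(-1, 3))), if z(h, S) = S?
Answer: 10880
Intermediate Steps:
p = -10 (p = -6 - 4 = -10)
N(k) = 3 - 10*k/3 (N(k) = 4 + (-3 + k*(-10))/3 = 4 + (-3 - 10*k)/3 = 4 + (-1 - 10*k/3) = 3 - 10*k/3)
t = 340
t*(39 + N(z(-1, 3))) = 340*(39 + (3 - 10/3*3)) = 340*(39 + (3 - 10)) = 340*(39 - 7) = 340*32 = 10880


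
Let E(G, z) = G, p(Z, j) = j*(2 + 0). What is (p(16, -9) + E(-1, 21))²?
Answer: 361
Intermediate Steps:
p(Z, j) = 2*j (p(Z, j) = j*2 = 2*j)
(p(16, -9) + E(-1, 21))² = (2*(-9) - 1)² = (-18 - 1)² = (-19)² = 361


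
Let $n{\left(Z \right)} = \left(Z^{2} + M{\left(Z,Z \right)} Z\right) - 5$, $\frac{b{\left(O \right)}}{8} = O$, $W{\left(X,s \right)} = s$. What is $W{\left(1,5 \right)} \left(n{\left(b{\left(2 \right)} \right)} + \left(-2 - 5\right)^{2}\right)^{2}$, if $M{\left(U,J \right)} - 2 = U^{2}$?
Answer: $98035920$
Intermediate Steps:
$M{\left(U,J \right)} = 2 + U^{2}$
$b{\left(O \right)} = 8 O$
$n{\left(Z \right)} = -5 + Z^{2} + Z \left(2 + Z^{2}\right)$ ($n{\left(Z \right)} = \left(Z^{2} + \left(2 + Z^{2}\right) Z\right) - 5 = \left(Z^{2} + Z \left(2 + Z^{2}\right)\right) - 5 = -5 + Z^{2} + Z \left(2 + Z^{2}\right)$)
$W{\left(1,5 \right)} \left(n{\left(b{\left(2 \right)} \right)} + \left(-2 - 5\right)^{2}\right)^{2} = 5 \left(\left(-5 + \left(8 \cdot 2\right)^{2} + 8 \cdot 2 \left(2 + \left(8 \cdot 2\right)^{2}\right)\right) + \left(-2 - 5\right)^{2}\right)^{2} = 5 \left(\left(-5 + 16^{2} + 16 \left(2 + 16^{2}\right)\right) + \left(-7\right)^{2}\right)^{2} = 5 \left(\left(-5 + 256 + 16 \left(2 + 256\right)\right) + 49\right)^{2} = 5 \left(\left(-5 + 256 + 16 \cdot 258\right) + 49\right)^{2} = 5 \left(\left(-5 + 256 + 4128\right) + 49\right)^{2} = 5 \left(4379 + 49\right)^{2} = 5 \cdot 4428^{2} = 5 \cdot 19607184 = 98035920$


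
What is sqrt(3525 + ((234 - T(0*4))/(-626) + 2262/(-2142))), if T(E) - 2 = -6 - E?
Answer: sqrt(43995397417881)/111741 ≈ 59.360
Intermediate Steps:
T(E) = -4 - E (T(E) = 2 + (-6 - E) = -4 - E)
sqrt(3525 + ((234 - T(0*4))/(-626) + 2262/(-2142))) = sqrt(3525 + ((234 - (-4 - 0*4))/(-626) + 2262/(-2142))) = sqrt(3525 + ((234 - (-4 - 1*0))*(-1/626) + 2262*(-1/2142))) = sqrt(3525 + ((234 - (-4 + 0))*(-1/626) - 377/357)) = sqrt(3525 + ((234 - 1*(-4))*(-1/626) - 377/357)) = sqrt(3525 + ((234 + 4)*(-1/626) - 377/357)) = sqrt(3525 + (238*(-1/626) - 377/357)) = sqrt(3525 + (-119/313 - 377/357)) = sqrt(3525 - 160484/111741) = sqrt(393726541/111741) = sqrt(43995397417881)/111741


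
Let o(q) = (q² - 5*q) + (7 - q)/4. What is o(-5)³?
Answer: 148877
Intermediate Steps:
o(q) = 7/4 + q² - 21*q/4 (o(q) = (q² - 5*q) + (7 - q)*(¼) = (q² - 5*q) + (7/4 - q/4) = 7/4 + q² - 21*q/4)
o(-5)³ = (7/4 + (-5)² - 21/4*(-5))³ = (7/4 + 25 + 105/4)³ = 53³ = 148877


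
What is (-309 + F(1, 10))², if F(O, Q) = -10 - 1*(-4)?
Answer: 99225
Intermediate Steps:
F(O, Q) = -6 (F(O, Q) = -10 + 4 = -6)
(-309 + F(1, 10))² = (-309 - 6)² = (-315)² = 99225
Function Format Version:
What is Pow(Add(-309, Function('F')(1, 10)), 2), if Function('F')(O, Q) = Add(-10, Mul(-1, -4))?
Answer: 99225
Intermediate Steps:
Function('F')(O, Q) = -6 (Function('F')(O, Q) = Add(-10, 4) = -6)
Pow(Add(-309, Function('F')(1, 10)), 2) = Pow(Add(-309, -6), 2) = Pow(-315, 2) = 99225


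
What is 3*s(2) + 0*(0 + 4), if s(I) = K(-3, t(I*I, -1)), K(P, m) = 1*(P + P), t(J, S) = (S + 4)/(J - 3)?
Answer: -18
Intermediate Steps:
t(J, S) = (4 + S)/(-3 + J)
K(P, m) = 2*P (K(P, m) = 1*(2*P) = 2*P)
s(I) = -6 (s(I) = 2*(-3) = -6)
3*s(2) + 0*(0 + 4) = 3*(-6) + 0*(0 + 4) = -18 + 0*4 = -18 + 0 = -18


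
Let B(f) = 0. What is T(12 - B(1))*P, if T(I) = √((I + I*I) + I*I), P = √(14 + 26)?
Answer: 20*√30 ≈ 109.54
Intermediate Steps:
P = 2*√10 (P = √40 = 2*√10 ≈ 6.3246)
T(I) = √(I + 2*I²) (T(I) = √((I + I²) + I²) = √(I + 2*I²))
T(12 - B(1))*P = √((12 - 1*0)*(1 + 2*(12 - 1*0)))*(2*√10) = √((12 + 0)*(1 + 2*(12 + 0)))*(2*√10) = √(12*(1 + 2*12))*(2*√10) = √(12*(1 + 24))*(2*√10) = √(12*25)*(2*√10) = √300*(2*√10) = (10*√3)*(2*√10) = 20*√30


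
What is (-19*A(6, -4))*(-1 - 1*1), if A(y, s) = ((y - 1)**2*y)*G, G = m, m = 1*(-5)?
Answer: -28500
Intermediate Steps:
m = -5
G = -5
A(y, s) = -5*y*(-1 + y)**2 (A(y, s) = ((y - 1)**2*y)*(-5) = ((-1 + y)**2*y)*(-5) = (y*(-1 + y)**2)*(-5) = -5*y*(-1 + y)**2)
(-19*A(6, -4))*(-1 - 1*1) = (-(-95)*6*(-1 + 6)**2)*(-1 - 1*1) = (-(-95)*6*5**2)*(-1 - 1) = -(-95)*6*25*(-2) = -19*(-750)*(-2) = 14250*(-2) = -28500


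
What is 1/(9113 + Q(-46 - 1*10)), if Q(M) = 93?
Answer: 1/9206 ≈ 0.00010862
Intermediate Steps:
1/(9113 + Q(-46 - 1*10)) = 1/(9113 + 93) = 1/9206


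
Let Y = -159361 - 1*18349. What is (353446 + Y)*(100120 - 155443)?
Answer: -9722242728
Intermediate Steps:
Y = -177710 (Y = -159361 - 18349 = -177710)
(353446 + Y)*(100120 - 155443) = (353446 - 177710)*(100120 - 155443) = 175736*(-55323) = -9722242728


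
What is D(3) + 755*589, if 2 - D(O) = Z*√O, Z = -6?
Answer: 444697 + 6*√3 ≈ 4.4471e+5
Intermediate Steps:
D(O) = 2 + 6*√O (D(O) = 2 - (-6)*√O = 2 + 6*√O)
D(3) + 755*589 = (2 + 6*√3) + 755*589 = (2 + 6*√3) + 444695 = 444697 + 6*√3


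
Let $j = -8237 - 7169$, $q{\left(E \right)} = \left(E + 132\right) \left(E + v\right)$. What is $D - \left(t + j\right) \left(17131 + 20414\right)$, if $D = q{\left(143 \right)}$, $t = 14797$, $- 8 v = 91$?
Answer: $\frac{183208815}{8} \approx 2.2901 \cdot 10^{7}$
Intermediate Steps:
$v = - \frac{91}{8}$ ($v = \left(- \frac{1}{8}\right) 91 = - \frac{91}{8} \approx -11.375$)
$q{\left(E \right)} = \left(132 + E\right) \left(- \frac{91}{8} + E\right)$ ($q{\left(E \right)} = \left(E + 132\right) \left(E - \frac{91}{8}\right) = \left(132 + E\right) \left(- \frac{91}{8} + E\right)$)
$j = -15406$ ($j = -8237 - 7169 = -15406$)
$D = \frac{289575}{8}$ ($D = - \frac{3003}{2} + 143^{2} + \frac{965}{8} \cdot 143 = - \frac{3003}{2} + 20449 + \frac{137995}{8} = \frac{289575}{8} \approx 36197.0$)
$D - \left(t + j\right) \left(17131 + 20414\right) = \frac{289575}{8} - \left(14797 - 15406\right) \left(17131 + 20414\right) = \frac{289575}{8} - \left(-609\right) 37545 = \frac{289575}{8} - -22864905 = \frac{289575}{8} + 22864905 = \frac{183208815}{8}$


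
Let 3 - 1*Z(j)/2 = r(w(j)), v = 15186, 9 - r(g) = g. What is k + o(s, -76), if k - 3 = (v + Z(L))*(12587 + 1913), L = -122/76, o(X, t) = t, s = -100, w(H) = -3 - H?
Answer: 4179667113/19 ≈ 2.1998e+8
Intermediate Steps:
r(g) = 9 - g
L = -61/38 (L = -122*1/76 = -61/38 ≈ -1.6053)
Z(j) = -18 - 2*j (Z(j) = 6 - 2*(9 - (-3 - j)) = 6 - 2*(9 + (3 + j)) = 6 - 2*(12 + j) = 6 + (-24 - 2*j) = -18 - 2*j)
k = 4179668557/19 (k = 3 + (15186 + (-18 - 2*(-61/38)))*(12587 + 1913) = 3 + (15186 + (-18 + 61/19))*14500 = 3 + (15186 - 281/19)*14500 = 3 + (288253/19)*14500 = 3 + 4179668500/19 = 4179668557/19 ≈ 2.1998e+8)
k + o(s, -76) = 4179668557/19 - 76 = 4179667113/19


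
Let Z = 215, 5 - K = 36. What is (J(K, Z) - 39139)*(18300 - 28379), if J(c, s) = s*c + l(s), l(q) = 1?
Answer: 461648437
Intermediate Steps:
K = -31 (K = 5 - 1*36 = 5 - 36 = -31)
J(c, s) = 1 + c*s (J(c, s) = s*c + 1 = c*s + 1 = 1 + c*s)
(J(K, Z) - 39139)*(18300 - 28379) = ((1 - 31*215) - 39139)*(18300 - 28379) = ((1 - 6665) - 39139)*(-10079) = (-6664 - 39139)*(-10079) = -45803*(-10079) = 461648437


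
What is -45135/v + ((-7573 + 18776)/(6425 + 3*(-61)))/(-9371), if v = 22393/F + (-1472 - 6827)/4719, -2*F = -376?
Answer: -468447782584920221/1217985079375322 ≈ -384.61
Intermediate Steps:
F = 188 (F = -½*(-376) = 188)
v = 104112355/887172 (v = 22393/188 + (-1472 - 6827)/4719 = 22393*(1/188) - 8299*1/4719 = 22393/188 - 8299/4719 = 104112355/887172 ≈ 117.35)
-45135/v + ((-7573 + 18776)/(6425 + 3*(-61)))/(-9371) = -45135/104112355/887172 + ((-7573 + 18776)/(6425 + 3*(-61)))/(-9371) = -45135*887172/104112355 + (11203/(6425 - 183))*(-1/9371) = -8008501644/20822471 + (11203/6242)*(-1/9371) = -8008501644/20822471 - 11203/58493782 = -468447782584920221/1217985079375322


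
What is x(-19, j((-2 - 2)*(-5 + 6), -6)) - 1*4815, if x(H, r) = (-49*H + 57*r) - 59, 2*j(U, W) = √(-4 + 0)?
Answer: -3943 + 57*I ≈ -3943.0 + 57.0*I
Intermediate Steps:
j(U, W) = I (j(U, W) = √(-4 + 0)/2 = √(-4)/2 = (2*I)/2 = I)
x(H, r) = -59 - 49*H + 57*r
x(-19, j((-2 - 2)*(-5 + 6), -6)) - 1*4815 = (-59 - 49*(-19) + 57*I) - 1*4815 = (-59 + 931 + 57*I) - 4815 = (872 + 57*I) - 4815 = -3943 + 57*I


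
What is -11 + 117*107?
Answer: 12508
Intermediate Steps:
-11 + 117*107 = -11 + 12519 = 12508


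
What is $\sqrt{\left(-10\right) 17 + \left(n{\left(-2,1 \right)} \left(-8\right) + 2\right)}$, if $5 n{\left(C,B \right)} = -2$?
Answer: $\frac{2 i \sqrt{1030}}{5} \approx 12.837 i$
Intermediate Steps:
$n{\left(C,B \right)} = - \frac{2}{5}$ ($n{\left(C,B \right)} = \frac{1}{5} \left(-2\right) = - \frac{2}{5}$)
$\sqrt{\left(-10\right) 17 + \left(n{\left(-2,1 \right)} \left(-8\right) + 2\right)} = \sqrt{\left(-10\right) 17 + \left(\left(- \frac{2}{5}\right) \left(-8\right) + 2\right)} = \sqrt{-170 + \left(\frac{16}{5} + 2\right)} = \sqrt{-170 + \frac{26}{5}} = \sqrt{- \frac{824}{5}} = \frac{2 i \sqrt{1030}}{5}$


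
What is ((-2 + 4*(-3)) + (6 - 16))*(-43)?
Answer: 1032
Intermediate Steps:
((-2 + 4*(-3)) + (6 - 16))*(-43) = ((-2 - 12) - 10)*(-43) = (-14 - 10)*(-43) = -24*(-43) = 1032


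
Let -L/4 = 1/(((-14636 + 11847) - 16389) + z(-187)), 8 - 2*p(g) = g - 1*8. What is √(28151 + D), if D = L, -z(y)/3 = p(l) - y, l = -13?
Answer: √44067272389495/39565 ≈ 167.78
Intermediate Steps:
p(g) = 8 - g/2 (p(g) = 4 - (g - 1*8)/2 = 4 - (g - 8)/2 = 4 - (-8 + g)/2 = 4 + (4 - g/2) = 8 - g/2)
z(y) = -87/2 + 3*y (z(y) = -3*((8 - ½*(-13)) - y) = -3*((8 + 13/2) - y) = -3*(29/2 - y) = -87/2 + 3*y)
L = 8/39565 (L = -4/(((-14636 + 11847) - 16389) + (-87/2 + 3*(-187))) = -4/((-2789 - 16389) + (-87/2 - 561)) = -4/(-19178 - 1209/2) = -4/(-39565/2) = -4*(-2/39565) = 8/39565 ≈ 0.00020220)
D = 8/39565 ≈ 0.00020220
√(28151 + D) = √(28151 + 8/39565) = √(1113794323/39565) = √44067272389495/39565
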